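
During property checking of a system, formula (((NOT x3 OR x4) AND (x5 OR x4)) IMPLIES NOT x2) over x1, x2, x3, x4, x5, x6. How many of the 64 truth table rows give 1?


Formula: (((NOT x3 OR x4) AND (x5 OR x4)) IMPLIES NOT x2) over 6 vars (64 rows)
Evaluate each row (x1, x2, x3, x4, x5, x6 as bits, MSB first):
  row 0 [000000]: (((NOT 0 OR 0) AND (0 OR 0)) IMPLIES NOT 0) -> 1
  row 1 [000001]: (((NOT 0 OR 0) AND (0 OR 0)) IMPLIES NOT 0) -> 1
  row 2 [000010]: (((NOT 0 OR 0) AND (1 OR 0)) IMPLIES NOT 0) -> 1
  row 3 [000011]: (((NOT 0 OR 0) AND (1 OR 0)) IMPLIES NOT 0) -> 1
  row 4 [000100]: (((NOT 0 OR 1) AND (0 OR 1)) IMPLIES NOT 0) -> 1
  (every remaining row is evaluated the same way; all 64 results are listed next)
Full result column, 8 rows per line (x1,x2,x3 fixed per line; x4,x5,x6 runs 000..111 left to right):
  rows 0-7 [x1,x2,x3=000]: 11111111  (ones: 8)
  rows 8-15 [x1,x2,x3=001]: 11111111  (ones: 8)
  rows 16-23 [x1,x2,x3=010]: 11000000  (ones: 2)
  rows 24-31 [x1,x2,x3=011]: 11110000  (ones: 4)
  rows 32-39 [x1,x2,x3=100]: 11111111  (ones: 8)
  rows 40-47 [x1,x2,x3=101]: 11111111  (ones: 8)
  rows 48-55 [x1,x2,x3=110]: 11000000  (ones: 2)
  rows 56-63 [x1,x2,x3=111]: 11110000  (ones: 4)
Count of 1-rows = 8+8+2+4+8+8+2+4 = 44

44


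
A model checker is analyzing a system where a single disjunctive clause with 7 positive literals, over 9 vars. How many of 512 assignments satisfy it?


Step 1: Total=2^9=512
Step 2: Unsat when all 7 false: 2^2=4
Step 3: Sat=512-4=508

508


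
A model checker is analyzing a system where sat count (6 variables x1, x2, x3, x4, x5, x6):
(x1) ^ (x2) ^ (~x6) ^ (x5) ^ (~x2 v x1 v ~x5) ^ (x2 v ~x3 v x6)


CNF with 6 clauses over 6 vars (64 assignments).
An assignment satisfies CNF iff every clause has >=1 true literal.
Check each row (bits = x1,x2,x3,x4,x5,x6; clause T/F shown):
  row 0 [000000]: clauses=FFTFTT -> 0
  row 1 [000001]: clauses=FFFFTT -> 0
  row 2 [000010]: clauses=FFTTTT -> 0
  row 3 [000011]: clauses=FFFTTT -> 0
  row 4 [000100]: clauses=FFTFTT -> 0
  (every remaining row is evaluated the same way; all 64 results are listed next)
Full result column, 8 rows per line (x1,x2,x3 fixed per line; x4,x5,x6 runs 000..111 left to right):
  rows 0-7 [x1,x2,x3=000]: 00000000  (ones: 0)
  rows 8-15 [x1,x2,x3=001]: 00000000  (ones: 0)
  rows 16-23 [x1,x2,x3=010]: 00000000  (ones: 0)
  rows 24-31 [x1,x2,x3=011]: 00000000  (ones: 0)
  rows 32-39 [x1,x2,x3=100]: 00000000  (ones: 0)
  rows 40-47 [x1,x2,x3=101]: 00000000  (ones: 0)
  rows 48-55 [x1,x2,x3=110]: 00100010  (ones: 2)
  rows 56-63 [x1,x2,x3=111]: 00100010  (ones: 2)
Satisfying assignments = 0+0+0+0+0+0+2+2 = 4

4


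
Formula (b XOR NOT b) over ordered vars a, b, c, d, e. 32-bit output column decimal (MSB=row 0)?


Formula: (b XOR NOT b) over a, b, c, d, e (32 rows)
Evaluate each row (bits = a,b,c,d,e, MSB first):
  row 0 [00000]: (0 XOR NOT 0) -> 1
  row 1 [00001]: (0 XOR NOT 0) -> 1
  row 2 [00010]: (0 XOR NOT 0) -> 1
  row 3 [00011]: (0 XOR NOT 0) -> 1
  row 4 [00100]: (0 XOR NOT 0) -> 1
  row 5 [00101]: (0 XOR NOT 0) -> 1
  row 6 [00110]: (0 XOR NOT 0) -> 1
  row 7 [00111]: (0 XOR NOT 0) -> 1
  row 8 [01000]: (1 XOR NOT 1) -> 1
  row 9 [01001]: (1 XOR NOT 1) -> 1
  row 10 [01010]: (1 XOR NOT 1) -> 1
  row 11 [01011]: (1 XOR NOT 1) -> 1
  row 12 [01100]: (1 XOR NOT 1) -> 1
  row 13 [01101]: (1 XOR NOT 1) -> 1
  row 14 [01110]: (1 XOR NOT 1) -> 1
  row 15 [01111]: (1 XOR NOT 1) -> 1
  row 16 [10000]: (0 XOR NOT 0) -> 1
  row 17 [10001]: (0 XOR NOT 0) -> 1
  row 18 [10010]: (0 XOR NOT 0) -> 1
  row 19 [10011]: (0 XOR NOT 0) -> 1
  row 20 [10100]: (0 XOR NOT 0) -> 1
  row 21 [10101]: (0 XOR NOT 0) -> 1
  row 22 [10110]: (0 XOR NOT 0) -> 1
  row 23 [10111]: (0 XOR NOT 0) -> 1
  row 24 [11000]: (1 XOR NOT 1) -> 1
  row 25 [11001]: (1 XOR NOT 1) -> 1
  row 26 [11010]: (1 XOR NOT 1) -> 1
  row 27 [11011]: (1 XOR NOT 1) -> 1
  row 28 [11100]: (1 XOR NOT 1) -> 1
  row 29 [11101]: (1 XOR NOT 1) -> 1
  row 30 [11110]: (1 XOR NOT 1) -> 1
  row 31 [11111]: (1 XOR NOT 1) -> 1
Full result column, 4 rows per line (a,b,c fixed per line; d,e runs 00..11 left to right):
  rows 0-3 [a,b,c=000]: 1111  = hex F
  rows 4-7 [a,b,c=001]: 1111  = hex F
  rows 8-11 [a,b,c=010]: 1111  = hex F
  rows 12-15 [a,b,c=011]: 1111  = hex F
  rows 16-19 [a,b,c=100]: 1111  = hex F
  rows 20-23 [a,b,c=101]: 1111  = hex F
  rows 24-27 [a,b,c=110]: 1111  = hex F
  rows 28-31 [a,b,c=111]: 1111  = hex F
Output column (row 0 .. row 31) = 11111111111111111111111111111111
Output column grouped in 4s = 1111 1111 1111 1111 1111 1111 1111 1111 = 0xFFFFFFFF
Convert to decimal digit by digit (value = value*16 + digit):
  F -> 15
  15*16 + 15 (F) = 255
  255*16 + 15 (F) = 4095
  4095*16 + 15 (F) = 65535
  65535*16 + 15 (F) = 1048575
  1048575*16 + 15 (F) = 16777215
  16777215*16 + 15 (F) = 268435455
  268435455*16 + 15 (F) = 4294967295
Decimal = 4294967295

4294967295


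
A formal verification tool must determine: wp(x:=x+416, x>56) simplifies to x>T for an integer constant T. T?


Formula: wp(x:=E, P) = P[E/x] (substitute E for x in postcondition)
Step 1: Postcondition: x>56
Step 2: Substitute x+416 for x: x+416>56
Step 3: Solve for x: x > 56-416 = -360

-360


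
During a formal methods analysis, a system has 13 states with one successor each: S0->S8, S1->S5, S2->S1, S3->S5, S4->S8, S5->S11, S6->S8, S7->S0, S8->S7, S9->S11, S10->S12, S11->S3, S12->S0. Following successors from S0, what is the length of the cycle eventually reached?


Trace from S0 until a state repeats:
  S0 -> S8 -> S7 -> S0
S0 first seen at step 0, revisited at step 3.
Cycle length = 3 - 0 = 3

3


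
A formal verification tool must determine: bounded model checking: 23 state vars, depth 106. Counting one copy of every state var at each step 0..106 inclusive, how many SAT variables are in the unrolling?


BMC unrolls to depth k, creating one copy of each state var for steps 0..k.
Step count = 106 + 1 = 107 (steps 0 through 106)
Vars per step = 23
Total = 23 * 107 = 2461

2461


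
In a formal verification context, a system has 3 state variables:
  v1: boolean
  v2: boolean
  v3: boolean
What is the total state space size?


State space = product of domain sizes of all variables.
Domain sizes:
  v1 (boolean): 2
  v2 (boolean): 2
  v3 (boolean): 2
Product = 2 * 2 * 2 = 8

8


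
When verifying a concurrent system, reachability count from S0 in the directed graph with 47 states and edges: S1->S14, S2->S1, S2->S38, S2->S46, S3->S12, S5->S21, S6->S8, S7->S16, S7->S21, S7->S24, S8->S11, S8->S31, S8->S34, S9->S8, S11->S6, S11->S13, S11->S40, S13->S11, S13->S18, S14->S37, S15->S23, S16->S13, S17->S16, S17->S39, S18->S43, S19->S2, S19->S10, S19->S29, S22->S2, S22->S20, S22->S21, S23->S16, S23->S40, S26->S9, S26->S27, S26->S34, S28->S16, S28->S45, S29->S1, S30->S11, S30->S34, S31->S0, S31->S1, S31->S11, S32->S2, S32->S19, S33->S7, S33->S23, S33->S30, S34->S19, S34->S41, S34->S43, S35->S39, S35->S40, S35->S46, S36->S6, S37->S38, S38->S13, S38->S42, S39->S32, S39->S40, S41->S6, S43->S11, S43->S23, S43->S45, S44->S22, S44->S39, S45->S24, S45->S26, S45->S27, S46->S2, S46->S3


BFS from S0:
  layer 0: {S0}
Reachable set: {S0}
Count = 1

1


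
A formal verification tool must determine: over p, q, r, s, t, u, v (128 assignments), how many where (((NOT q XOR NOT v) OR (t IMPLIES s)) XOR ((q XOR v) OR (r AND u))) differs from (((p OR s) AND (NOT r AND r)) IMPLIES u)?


F1 = (((NOT q XOR NOT v) OR (t IMPLIES s)) XOR ((q XOR v) OR (r AND u)))
F2 = (((p OR s) AND (NOT r AND r)) IMPLIES u)
Evaluate both on each of 128 rows (bits = p,q,r,s,t,u,v):
  row 0 [0000000]: F1=1 F2=1 -> 0
  row 1 [0000001]: F1=0 F2=1 (differ) -> 1
  row 2 [0000010]: F1=1 F2=1 -> 0
  row 3 [0000011]: F1=0 F2=1 (differ) -> 1
  row 4 [0000100]: F1=0 F2=1 (differ) -> 1
  (every remaining row is evaluated the same way; all 128 results are listed next)
Full result column, 8 rows per line (p,q,r,s fixed per line; t,u,v runs 000..111 left to right):
  rows 0-7 [p,q,r,s=0000]: 01011111  (ones: 6)
  rows 8-15 [p,q,r,s=0001]: 01010101  (ones: 4)
  rows 16-23 [p,q,r,s=0010]: 01111101  (ones: 6)
  rows 24-31 [p,q,r,s=0011]: 01110111  (ones: 6)
  rows 32-39 [p,q,r,s=0100]: 10101111  (ones: 6)
  rows 40-47 [p,q,r,s=0101]: 10101010  (ones: 4)
  rows 48-55 [p,q,r,s=0110]: 10111110  (ones: 6)
  rows 56-63 [p,q,r,s=0111]: 10111011  (ones: 6)
  rows 64-71 [p,q,r,s=1000]: 01011111  (ones: 6)
  rows 72-79 [p,q,r,s=1001]: 01010101  (ones: 4)
  rows 80-87 [p,q,r,s=1010]: 01111101  (ones: 6)
  rows 88-95 [p,q,r,s=1011]: 01110111  (ones: 6)
  rows 96-103 [p,q,r,s=1100]: 10101111  (ones: 6)
  rows 104-111 [p,q,r,s=1101]: 10101010  (ones: 4)
  rows 112-119 [p,q,r,s=1110]: 10111110  (ones: 6)
  rows 120-127 [p,q,r,s=1111]: 10111011  (ones: 6)
Disagreements = 6+4+6+6+6+4+6+6+6+4+6+6+6+4+6+6 = 88

88


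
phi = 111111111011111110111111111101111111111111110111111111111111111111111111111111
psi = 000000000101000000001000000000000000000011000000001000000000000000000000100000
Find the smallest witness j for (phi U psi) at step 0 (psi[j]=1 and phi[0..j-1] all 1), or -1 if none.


(phi U psi) at 0: need smallest j with psi[j]=1 and phi[i]=1 for all i in [0,j).
Scan from step 0:
  step 0: phi=1, psi=0 -> continue
  step 1: phi=1, psi=0 -> continue
  step 2: phi=1, psi=0 -> continue
  step 3: phi=1, psi=0 -> continue
  step 9: psi=1 and phi held for [0,9) -> witness found
Witness step = 9

9


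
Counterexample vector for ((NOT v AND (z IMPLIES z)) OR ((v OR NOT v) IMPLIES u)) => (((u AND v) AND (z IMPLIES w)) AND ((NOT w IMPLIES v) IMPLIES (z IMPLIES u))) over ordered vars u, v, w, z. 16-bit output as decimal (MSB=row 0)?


F1 = ((NOT v AND (z IMPLIES z)) OR ((v OR NOT v) IMPLIES u))
F2 = (((u AND v) AND (z IMPLIES w)) AND ((NOT w IMPLIES v) IMPLIES (z IMPLIES u)))
Counterexample to F1=>F2 is where F1=1 and F2=0.
Evaluate each row (bits = u,v,w,z, MSB first):
  row 0 [0000]: F1=1 F2=0 -> F1&~F2 -> 1
  row 1 [0001]: F1=1 F2=0 -> F1&~F2 -> 1
  row 2 [0010]: F1=1 F2=0 -> F1&~F2 -> 1
  row 3 [0011]: F1=1 F2=0 -> F1&~F2 -> 1
  row 4 [0100]: F1=0 F2=0 -> F1&~F2 -> 0
  row 5 [0101]: F1=0 F2=0 -> F1&~F2 -> 0
  row 6 [0110]: F1=0 F2=0 -> F1&~F2 -> 0
  row 7 [0111]: F1=0 F2=0 -> F1&~F2 -> 0
  row 8 [1000]: F1=1 F2=0 -> F1&~F2 -> 1
  row 9 [1001]: F1=1 F2=0 -> F1&~F2 -> 1
  row 10 [1010]: F1=1 F2=0 -> F1&~F2 -> 1
  row 11 [1011]: F1=1 F2=0 -> F1&~F2 -> 1
  row 12 [1100]: F1=1 F2=1 -> F1&~F2 -> 0
  row 13 [1101]: F1=1 F2=0 -> F1&~F2 -> 1
  row 14 [1110]: F1=1 F2=1 -> F1&~F2 -> 0
  row 15 [1111]: F1=1 F2=1 -> F1&~F2 -> 0
Full result column, 4 rows per line (u,v fixed per line; w,z runs 00..11 left to right):
  rows 0-3 [u,v=00]: 1111  = hex F
  rows 4-7 [u,v=01]: 0000  = hex 0
  rows 8-11 [u,v=10]: 1111  = hex F
  rows 12-15 [u,v=11]: 0100  = hex 4
Counterexample vector (row 0 .. row 15) = 1111000011110100
Output column grouped in 4s = 1111 0000 1111 0100 = 0xF0F4
Convert to decimal digit by digit (value = value*16 + digit):
  F -> 15
  15*16 + 0 = 240
  240*16 + 15 (F) = 3855
  3855*16 + 4 = 61684
Decimal = 61684

61684


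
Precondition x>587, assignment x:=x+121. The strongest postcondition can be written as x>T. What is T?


Formula: sp(P, x:=E) = exists old_x. (x = E[old_x/x]) AND P[old_x/x] (old_x is the value of x before the assignment; eliminate old_x by solving x = E[old_x/x] for old_x)
Step 1: Precondition P: x>587, i.e. old_x > 587
Step 2: Assignment gives x = old_x + 121, so old_x = x - 121
Step 3: Substitute into P: x - 121 > 587
Step 4: Simplify: x > 587+121 = 708

708


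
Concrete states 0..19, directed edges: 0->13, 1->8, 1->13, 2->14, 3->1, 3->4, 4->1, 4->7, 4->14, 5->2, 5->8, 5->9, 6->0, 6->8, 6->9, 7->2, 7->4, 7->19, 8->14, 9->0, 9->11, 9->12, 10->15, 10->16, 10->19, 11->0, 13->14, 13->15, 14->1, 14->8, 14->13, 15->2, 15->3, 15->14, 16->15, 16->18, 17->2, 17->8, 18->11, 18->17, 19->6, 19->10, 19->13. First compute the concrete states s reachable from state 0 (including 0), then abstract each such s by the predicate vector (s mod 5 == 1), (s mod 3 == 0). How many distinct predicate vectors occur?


BFS from 0:
Concrete reachable: {0, 1, 2, 3, 4, 6, 7, 8, 9, 10, 11, 12, 13, 14, 15, 16, 17, 18, 19}
Abstract via predicates (s mod 5 == 1), (s mod 3 == 0):
  (0,0) <- {2, 4, 7, 8, 10, 13, 14, 17, 19}
  (0,1) <- {0, 3, 9, 12, 15, 18}
  (1,0) <- {1, 11, 16}
  (1,1) <- {6}
Distinct abstract states = 4

4


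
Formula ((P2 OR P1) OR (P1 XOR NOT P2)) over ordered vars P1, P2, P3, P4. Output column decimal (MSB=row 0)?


Formula: ((P2 OR P1) OR (P1 XOR NOT P2)) over P1, P2, P3, P4 (16 rows)
Evaluate each row (bits = P1,P2,P3,P4, MSB first):
  row 0 [0000]: ((0 OR 0) OR (0 XOR NOT 0)) -> 1
  row 1 [0001]: ((0 OR 0) OR (0 XOR NOT 0)) -> 1
  row 2 [0010]: ((0 OR 0) OR (0 XOR NOT 0)) -> 1
  row 3 [0011]: ((0 OR 0) OR (0 XOR NOT 0)) -> 1
  row 4 [0100]: ((1 OR 0) OR (0 XOR NOT 1)) -> 1
  row 5 [0101]: ((1 OR 0) OR (0 XOR NOT 1)) -> 1
  row 6 [0110]: ((1 OR 0) OR (0 XOR NOT 1)) -> 1
  row 7 [0111]: ((1 OR 0) OR (0 XOR NOT 1)) -> 1
  row 8 [1000]: ((0 OR 1) OR (1 XOR NOT 0)) -> 1
  row 9 [1001]: ((0 OR 1) OR (1 XOR NOT 0)) -> 1
  row 10 [1010]: ((0 OR 1) OR (1 XOR NOT 0)) -> 1
  row 11 [1011]: ((0 OR 1) OR (1 XOR NOT 0)) -> 1
  row 12 [1100]: ((1 OR 1) OR (1 XOR NOT 1)) -> 1
  row 13 [1101]: ((1 OR 1) OR (1 XOR NOT 1)) -> 1
  row 14 [1110]: ((1 OR 1) OR (1 XOR NOT 1)) -> 1
  row 15 [1111]: ((1 OR 1) OR (1 XOR NOT 1)) -> 1
Full result column, 4 rows per line (P1,P2 fixed per line; P3,P4 runs 00..11 left to right):
  rows 0-3 [P1,P2=00]: 1111  = hex F
  rows 4-7 [P1,P2=01]: 1111  = hex F
  rows 8-11 [P1,P2=10]: 1111  = hex F
  rows 12-15 [P1,P2=11]: 1111  = hex F
Output column (row 0 .. row 15) = 1111111111111111
Output column grouped in 4s = 1111 1111 1111 1111 = 0xFFFF
Convert to decimal digit by digit (value = value*16 + digit):
  F -> 15
  15*16 + 15 (F) = 255
  255*16 + 15 (F) = 4095
  4095*16 + 15 (F) = 65535
Decimal = 65535

65535


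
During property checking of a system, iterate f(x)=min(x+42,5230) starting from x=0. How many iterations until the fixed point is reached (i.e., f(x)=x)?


Step 1: x=0, cap=5230, increment=42
Step 2: x grows by 42 each step until capped at 5230; fixed point is x=5230
Step 3: iterations = ceil(5230/42) = 125

125


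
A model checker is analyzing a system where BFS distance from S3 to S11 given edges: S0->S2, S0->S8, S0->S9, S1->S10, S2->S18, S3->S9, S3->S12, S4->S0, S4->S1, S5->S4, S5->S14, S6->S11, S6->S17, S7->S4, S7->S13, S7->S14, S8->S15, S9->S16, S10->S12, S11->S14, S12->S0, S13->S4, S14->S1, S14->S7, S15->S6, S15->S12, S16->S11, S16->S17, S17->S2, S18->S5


BFS layer-by-layer from S3:
  dist 0: {S3}
  dist 1: {S9, S12}
  dist 2: {S0, S16}
  dist 3: {S2, S8, S11, S17}
  -> S11 reached at distance 3
Shortest path length = 3

3


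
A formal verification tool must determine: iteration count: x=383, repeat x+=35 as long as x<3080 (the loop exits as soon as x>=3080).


Step 1: x goes from 383 toward 3080 by 35; the body runs while x<3080, so iterations = ceil((bound-start)/step)
Step 2: Distance=2697
Step 3: ceil(2697/35)=78

78


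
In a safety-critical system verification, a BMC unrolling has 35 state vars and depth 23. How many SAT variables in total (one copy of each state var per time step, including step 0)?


BMC unrolls to depth k, creating one copy of each state var for steps 0..k.
Step count = 23 + 1 = 24 (steps 0 through 23)
Vars per step = 35
Total = 35 * 24 = 840

840


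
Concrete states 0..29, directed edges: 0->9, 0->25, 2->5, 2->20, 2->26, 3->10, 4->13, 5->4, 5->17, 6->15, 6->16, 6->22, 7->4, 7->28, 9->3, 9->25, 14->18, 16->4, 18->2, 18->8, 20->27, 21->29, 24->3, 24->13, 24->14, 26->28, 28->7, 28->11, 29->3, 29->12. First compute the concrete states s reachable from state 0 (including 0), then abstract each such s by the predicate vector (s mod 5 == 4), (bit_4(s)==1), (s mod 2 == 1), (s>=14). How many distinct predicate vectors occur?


BFS from 0:
Concrete reachable: {0, 3, 9, 10, 25}
Abstract via predicates (s mod 5 == 4), (bit_4(s)==1), (s mod 2 == 1), (s>=14):
  (0,0,0,0) <- {0, 10}
  (0,0,1,0) <- {3}
  (0,1,1,1) <- {25}
  (1,0,1,0) <- {9}
Distinct abstract states = 4

4


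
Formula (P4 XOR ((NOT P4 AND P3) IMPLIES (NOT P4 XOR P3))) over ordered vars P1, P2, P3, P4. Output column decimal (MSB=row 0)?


Formula: (P4 XOR ((NOT P4 AND P3) IMPLIES (NOT P4 XOR P3))) over P1, P2, P3, P4 (16 rows)
Evaluate each row (bits = P1,P2,P3,P4, MSB first):
  row 0 [0000]: (0 XOR ((NOT 0 AND 0) IMPLIES (NOT 0 XOR 0))) -> 1
  row 1 [0001]: (1 XOR ((NOT 1 AND 0) IMPLIES (NOT 1 XOR 0))) -> 0
  row 2 [0010]: (0 XOR ((NOT 0 AND 1) IMPLIES (NOT 0 XOR 1))) -> 0
  row 3 [0011]: (1 XOR ((NOT 1 AND 1) IMPLIES (NOT 1 XOR 1))) -> 0
  row 4 [0100]: (0 XOR ((NOT 0 AND 0) IMPLIES (NOT 0 XOR 0))) -> 1
  row 5 [0101]: (1 XOR ((NOT 1 AND 0) IMPLIES (NOT 1 XOR 0))) -> 0
  row 6 [0110]: (0 XOR ((NOT 0 AND 1) IMPLIES (NOT 0 XOR 1))) -> 0
  row 7 [0111]: (1 XOR ((NOT 1 AND 1) IMPLIES (NOT 1 XOR 1))) -> 0
  row 8 [1000]: (0 XOR ((NOT 0 AND 0) IMPLIES (NOT 0 XOR 0))) -> 1
  row 9 [1001]: (1 XOR ((NOT 1 AND 0) IMPLIES (NOT 1 XOR 0))) -> 0
  row 10 [1010]: (0 XOR ((NOT 0 AND 1) IMPLIES (NOT 0 XOR 1))) -> 0
  row 11 [1011]: (1 XOR ((NOT 1 AND 1) IMPLIES (NOT 1 XOR 1))) -> 0
  row 12 [1100]: (0 XOR ((NOT 0 AND 0) IMPLIES (NOT 0 XOR 0))) -> 1
  row 13 [1101]: (1 XOR ((NOT 1 AND 0) IMPLIES (NOT 1 XOR 0))) -> 0
  row 14 [1110]: (0 XOR ((NOT 0 AND 1) IMPLIES (NOT 0 XOR 1))) -> 0
  row 15 [1111]: (1 XOR ((NOT 1 AND 1) IMPLIES (NOT 1 XOR 1))) -> 0
Full result column, 4 rows per line (P1,P2 fixed per line; P3,P4 runs 00..11 left to right):
  rows 0-3 [P1,P2=00]: 1000  = hex 8
  rows 4-7 [P1,P2=01]: 1000  = hex 8
  rows 8-11 [P1,P2=10]: 1000  = hex 8
  rows 12-15 [P1,P2=11]: 1000  = hex 8
Output column (row 0 .. row 15) = 1000100010001000
Output column grouped in 4s = 1000 1000 1000 1000 = 0x8888
Convert to decimal digit by digit (value = value*16 + digit):
  8 -> 8
  8*16 + 8 = 136
  136*16 + 8 = 2184
  2184*16 + 8 = 34952
Decimal = 34952

34952


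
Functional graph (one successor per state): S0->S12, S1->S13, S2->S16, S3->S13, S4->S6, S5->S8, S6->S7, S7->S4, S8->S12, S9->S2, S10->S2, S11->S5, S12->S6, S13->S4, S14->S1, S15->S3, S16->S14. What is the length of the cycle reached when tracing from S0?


Trace from S0 until a state repeats:
  S0 -> S12 -> S6 -> S7 -> S4 -> S6
S6 first seen at step 2, revisited at step 5.
Cycle length = 5 - 2 = 3

3


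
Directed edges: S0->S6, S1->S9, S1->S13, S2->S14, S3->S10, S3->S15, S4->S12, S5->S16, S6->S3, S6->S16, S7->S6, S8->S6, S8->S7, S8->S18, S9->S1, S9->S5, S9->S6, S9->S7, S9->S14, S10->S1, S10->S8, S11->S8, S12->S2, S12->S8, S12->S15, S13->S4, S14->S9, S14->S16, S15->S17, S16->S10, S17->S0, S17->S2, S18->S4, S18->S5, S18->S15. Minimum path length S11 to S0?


BFS layer-by-layer from S11:
  dist 0: {S11}
  dist 1: {S8}
  dist 2: {S6, S7, S18}
  dist 3: {S3, S4, S5, S15, S16}
  dist 4: {S10, S12, S17}
  dist 5: {S0, S1, S2}
  -> S0 reached at distance 5
Shortest path length = 5

5


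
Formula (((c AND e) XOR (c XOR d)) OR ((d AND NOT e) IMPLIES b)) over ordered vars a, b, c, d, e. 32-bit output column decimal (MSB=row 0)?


Formula: (((c AND e) XOR (c XOR d)) OR ((d AND NOT e) IMPLIES b)) over a, b, c, d, e (32 rows)
Evaluate each row (bits = a,b,c,d,e, MSB first):
  row 0 [00000]: (((0 AND 0) XOR (0 XOR 0)) OR ((0 AND NOT 0) IMPLIES 0)) -> 1
  row 1 [00001]: (((0 AND 1) XOR (0 XOR 0)) OR ((0 AND NOT 1) IMPLIES 0)) -> 1
  row 2 [00010]: (((0 AND 0) XOR (0 XOR 1)) OR ((1 AND NOT 0) IMPLIES 0)) -> 1
  row 3 [00011]: (((0 AND 1) XOR (0 XOR 1)) OR ((1 AND NOT 1) IMPLIES 0)) -> 1
  row 4 [00100]: (((1 AND 0) XOR (1 XOR 0)) OR ((0 AND NOT 0) IMPLIES 0)) -> 1
  row 5 [00101]: (((1 AND 1) XOR (1 XOR 0)) OR ((0 AND NOT 1) IMPLIES 0)) -> 1
  row 6 [00110]: (((1 AND 0) XOR (1 XOR 1)) OR ((1 AND NOT 0) IMPLIES 0)) -> 0
  row 7 [00111]: (((1 AND 1) XOR (1 XOR 1)) OR ((1 AND NOT 1) IMPLIES 0)) -> 1
  row 8 [01000]: (((0 AND 0) XOR (0 XOR 0)) OR ((0 AND NOT 0) IMPLIES 1)) -> 1
  row 9 [01001]: (((0 AND 1) XOR (0 XOR 0)) OR ((0 AND NOT 1) IMPLIES 1)) -> 1
  row 10 [01010]: (((0 AND 0) XOR (0 XOR 1)) OR ((1 AND NOT 0) IMPLIES 1)) -> 1
  row 11 [01011]: (((0 AND 1) XOR (0 XOR 1)) OR ((1 AND NOT 1) IMPLIES 1)) -> 1
  row 12 [01100]: (((1 AND 0) XOR (1 XOR 0)) OR ((0 AND NOT 0) IMPLIES 1)) -> 1
  row 13 [01101]: (((1 AND 1) XOR (1 XOR 0)) OR ((0 AND NOT 1) IMPLIES 1)) -> 1
  row 14 [01110]: (((1 AND 0) XOR (1 XOR 1)) OR ((1 AND NOT 0) IMPLIES 1)) -> 1
  row 15 [01111]: (((1 AND 1) XOR (1 XOR 1)) OR ((1 AND NOT 1) IMPLIES 1)) -> 1
  row 16 [10000]: (((0 AND 0) XOR (0 XOR 0)) OR ((0 AND NOT 0) IMPLIES 0)) -> 1
  row 17 [10001]: (((0 AND 1) XOR (0 XOR 0)) OR ((0 AND NOT 1) IMPLIES 0)) -> 1
  row 18 [10010]: (((0 AND 0) XOR (0 XOR 1)) OR ((1 AND NOT 0) IMPLIES 0)) -> 1
  row 19 [10011]: (((0 AND 1) XOR (0 XOR 1)) OR ((1 AND NOT 1) IMPLIES 0)) -> 1
  row 20 [10100]: (((1 AND 0) XOR (1 XOR 0)) OR ((0 AND NOT 0) IMPLIES 0)) -> 1
  row 21 [10101]: (((1 AND 1) XOR (1 XOR 0)) OR ((0 AND NOT 1) IMPLIES 0)) -> 1
  row 22 [10110]: (((1 AND 0) XOR (1 XOR 1)) OR ((1 AND NOT 0) IMPLIES 0)) -> 0
  row 23 [10111]: (((1 AND 1) XOR (1 XOR 1)) OR ((1 AND NOT 1) IMPLIES 0)) -> 1
  row 24 [11000]: (((0 AND 0) XOR (0 XOR 0)) OR ((0 AND NOT 0) IMPLIES 1)) -> 1
  row 25 [11001]: (((0 AND 1) XOR (0 XOR 0)) OR ((0 AND NOT 1) IMPLIES 1)) -> 1
  row 26 [11010]: (((0 AND 0) XOR (0 XOR 1)) OR ((1 AND NOT 0) IMPLIES 1)) -> 1
  row 27 [11011]: (((0 AND 1) XOR (0 XOR 1)) OR ((1 AND NOT 1) IMPLIES 1)) -> 1
  row 28 [11100]: (((1 AND 0) XOR (1 XOR 0)) OR ((0 AND NOT 0) IMPLIES 1)) -> 1
  row 29 [11101]: (((1 AND 1) XOR (1 XOR 0)) OR ((0 AND NOT 1) IMPLIES 1)) -> 1
  row 30 [11110]: (((1 AND 0) XOR (1 XOR 1)) OR ((1 AND NOT 0) IMPLIES 1)) -> 1
  row 31 [11111]: (((1 AND 1) XOR (1 XOR 1)) OR ((1 AND NOT 1) IMPLIES 1)) -> 1
Full result column, 4 rows per line (a,b,c fixed per line; d,e runs 00..11 left to right):
  rows 0-3 [a,b,c=000]: 1111  = hex F
  rows 4-7 [a,b,c=001]: 1101  = hex D
  rows 8-11 [a,b,c=010]: 1111  = hex F
  rows 12-15 [a,b,c=011]: 1111  = hex F
  rows 16-19 [a,b,c=100]: 1111  = hex F
  rows 20-23 [a,b,c=101]: 1101  = hex D
  rows 24-27 [a,b,c=110]: 1111  = hex F
  rows 28-31 [a,b,c=111]: 1111  = hex F
Output column (row 0 .. row 31) = 11111101111111111111110111111111
Output column grouped in 4s = 1111 1101 1111 1111 1111 1101 1111 1111 = 0xFDFFFDFF
Convert to decimal digit by digit (value = value*16 + digit):
  F -> 15
  15*16 + 13 (D) = 253
  253*16 + 15 (F) = 4063
  4063*16 + 15 (F) = 65023
  65023*16 + 15 (F) = 1040383
  1040383*16 + 13 (D) = 16646141
  16646141*16 + 15 (F) = 266338271
  266338271*16 + 15 (F) = 4261412351
Decimal = 4261412351

4261412351


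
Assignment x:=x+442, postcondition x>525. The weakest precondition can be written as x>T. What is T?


Formula: wp(x:=E, P) = P[E/x] (substitute E for x in postcondition)
Step 1: Postcondition: x>525
Step 2: Substitute x+442 for x: x+442>525
Step 3: Solve for x: x > 525-442 = 83

83


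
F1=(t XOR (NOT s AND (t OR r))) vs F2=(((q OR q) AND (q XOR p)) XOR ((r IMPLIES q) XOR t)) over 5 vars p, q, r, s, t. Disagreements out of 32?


F1 = (t XOR (NOT s AND (t OR r)))
F2 = (((q OR q) AND (q XOR p)) XOR ((r IMPLIES q) XOR t))
Evaluate both on each of 32 rows (bits = p,q,r,s,t):
  row 0 [00000]: F1=0 F2=1 (differ) -> 1
  row 1 [00001]: F1=0 F2=0 -> 0
  row 2 [00010]: F1=0 F2=1 (differ) -> 1
  row 3 [00011]: F1=1 F2=0 (differ) -> 1
  row 4 [00100]: F1=1 F2=0 (differ) -> 1
  row 5 [00101]: F1=0 F2=1 (differ) -> 1
  row 6 [00110]: F1=0 F2=0 -> 0
  row 7 [00111]: F1=1 F2=1 -> 0
  row 8 [01000]: F1=0 F2=0 -> 0
  row 9 [01001]: F1=0 F2=1 (differ) -> 1
  row 10 [01010]: F1=0 F2=0 -> 0
  row 11 [01011]: F1=1 F2=1 -> 0
  row 12 [01100]: F1=1 F2=0 (differ) -> 1
  row 13 [01101]: F1=0 F2=1 (differ) -> 1
  row 14 [01110]: F1=0 F2=0 -> 0
  row 15 [01111]: F1=1 F2=1 -> 0
  row 16 [10000]: F1=0 F2=1 (differ) -> 1
  row 17 [10001]: F1=0 F2=0 -> 0
  row 18 [10010]: F1=0 F2=1 (differ) -> 1
  row 19 [10011]: F1=1 F2=0 (differ) -> 1
  row 20 [10100]: F1=1 F2=0 (differ) -> 1
  row 21 [10101]: F1=0 F2=1 (differ) -> 1
  row 22 [10110]: F1=0 F2=0 -> 0
  row 23 [10111]: F1=1 F2=1 -> 0
  row 24 [11000]: F1=0 F2=1 (differ) -> 1
  row 25 [11001]: F1=0 F2=0 -> 0
  row 26 [11010]: F1=0 F2=1 (differ) -> 1
  row 27 [11011]: F1=1 F2=0 (differ) -> 1
  row 28 [11100]: F1=1 F2=1 -> 0
  row 29 [11101]: F1=0 F2=0 -> 0
  row 30 [11110]: F1=0 F2=1 (differ) -> 1
  row 31 [11111]: F1=1 F2=0 (differ) -> 1
Full result column, 8 rows per line (p,q fixed per line; r,s,t runs 000..111 left to right):
  rows 0-7 [p,q=00]: 10111100  (ones: 5)
  rows 8-15 [p,q=01]: 01001100  (ones: 3)
  rows 16-23 [p,q=10]: 10111100  (ones: 5)
  rows 24-31 [p,q=11]: 10110011  (ones: 5)
Disagreements = 5+3+5+5 = 18

18


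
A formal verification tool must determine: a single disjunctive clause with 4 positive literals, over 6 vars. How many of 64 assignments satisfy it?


Step 1: Total=2^6=64
Step 2: Unsat when all 4 false: 2^2=4
Step 3: Sat=64-4=60

60


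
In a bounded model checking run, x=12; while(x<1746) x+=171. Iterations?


Step 1: x goes from 12 toward 1746 by 171; the body runs while x<1746, so iterations = ceil((bound-start)/step)
Step 2: Distance=1734
Step 3: ceil(1734/171)=11

11


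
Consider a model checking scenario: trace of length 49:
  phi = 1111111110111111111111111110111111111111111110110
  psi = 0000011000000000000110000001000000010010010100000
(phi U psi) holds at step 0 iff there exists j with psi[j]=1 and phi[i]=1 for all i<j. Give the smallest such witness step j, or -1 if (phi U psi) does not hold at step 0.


(phi U psi) at 0: need smallest j with psi[j]=1 and phi[i]=1 for all i in [0,j).
Scan from step 0:
  step 0: phi=1, psi=0 -> continue
  step 1: phi=1, psi=0 -> continue
  step 2: phi=1, psi=0 -> continue
  step 3: phi=1, psi=0 -> continue
  step 5: psi=1 and phi held for [0,5) -> witness found
Witness step = 5

5


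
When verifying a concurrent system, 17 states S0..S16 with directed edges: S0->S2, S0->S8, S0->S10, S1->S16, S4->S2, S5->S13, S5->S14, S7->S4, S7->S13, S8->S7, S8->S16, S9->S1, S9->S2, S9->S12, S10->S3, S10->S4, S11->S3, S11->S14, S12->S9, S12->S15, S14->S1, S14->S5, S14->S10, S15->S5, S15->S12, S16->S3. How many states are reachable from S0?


BFS from S0:
  layer 0: {S0}
  layer 1: {S2, S8, S10}
  layer 2: {S3, S4, S7, S16}
  layer 3: {S13}
Reachable set: {S0, S2, S3, S4, S7, S8, S10, S13, S16}
Count = 9

9


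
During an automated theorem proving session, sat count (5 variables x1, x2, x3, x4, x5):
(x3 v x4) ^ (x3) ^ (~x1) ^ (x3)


CNF with 4 clauses over 5 vars (32 assignments).
An assignment satisfies CNF iff every clause has >=1 true literal.
Check each row (bits = x1,x2,x3,x4,x5; clause T/F shown):
  row 0 [00000]: clauses=FFTF -> 0
  row 1 [00001]: clauses=FFTF -> 0
  row 2 [00010]: clauses=TFTF -> 0
  row 3 [00011]: clauses=TFTF -> 0
  row 4 [00100]: clauses=TTTT -> 1
  row 5 [00101]: clauses=TTTT -> 1
  row 6 [00110]: clauses=TTTT -> 1
  row 7 [00111]: clauses=TTTT -> 1
  row 8 [01000]: clauses=FFTF -> 0
  row 9 [01001]: clauses=FFTF -> 0
  row 10 [01010]: clauses=TFTF -> 0
  row 11 [01011]: clauses=TFTF -> 0
  row 12 [01100]: clauses=TTTT -> 1
  row 13 [01101]: clauses=TTTT -> 1
  row 14 [01110]: clauses=TTTT -> 1
  row 15 [01111]: clauses=TTTT -> 1
  row 16 [10000]: clauses=FFFF -> 0
  row 17 [10001]: clauses=FFFF -> 0
  row 18 [10010]: clauses=TFFF -> 0
  row 19 [10011]: clauses=TFFF -> 0
  row 20 [10100]: clauses=TTFT -> 0
  row 21 [10101]: clauses=TTFT -> 0
  row 22 [10110]: clauses=TTFT -> 0
  row 23 [10111]: clauses=TTFT -> 0
  row 24 [11000]: clauses=FFFF -> 0
  row 25 [11001]: clauses=FFFF -> 0
  row 26 [11010]: clauses=TFFF -> 0
  row 27 [11011]: clauses=TFFF -> 0
  row 28 [11100]: clauses=TTFT -> 0
  row 29 [11101]: clauses=TTFT -> 0
  row 30 [11110]: clauses=TTFT -> 0
  row 31 [11111]: clauses=TTFT -> 0
Full result column, 8 rows per line (x1,x2 fixed per line; x3,x4,x5 runs 000..111 left to right):
  rows 0-7 [x1,x2=00]: 00001111  (ones: 4)
  rows 8-15 [x1,x2=01]: 00001111  (ones: 4)
  rows 16-23 [x1,x2=10]: 00000000  (ones: 0)
  rows 24-31 [x1,x2=11]: 00000000  (ones: 0)
Satisfying assignments = 4+4+0+0 = 8

8


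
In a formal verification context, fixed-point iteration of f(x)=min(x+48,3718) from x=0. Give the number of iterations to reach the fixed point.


Step 1: x=0, cap=3718, increment=48
Step 2: x grows by 48 each step until capped at 3718; fixed point is x=3718
Step 3: iterations = ceil(3718/48) = 78

78


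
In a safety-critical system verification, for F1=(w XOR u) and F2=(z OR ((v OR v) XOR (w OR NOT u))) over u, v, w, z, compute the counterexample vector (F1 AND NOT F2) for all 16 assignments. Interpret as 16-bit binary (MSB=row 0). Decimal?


F1 = (w XOR u)
F2 = (z OR ((v OR v) XOR (w OR NOT u)))
Counterexample to F1=>F2 is where F1=1 and F2=0.
Evaluate each row (bits = u,v,w,z, MSB first):
  row 0 [0000]: F1=0 F2=1 -> F1&~F2 -> 0
  row 1 [0001]: F1=0 F2=1 -> F1&~F2 -> 0
  row 2 [0010]: F1=1 F2=1 -> F1&~F2 -> 0
  row 3 [0011]: F1=1 F2=1 -> F1&~F2 -> 0
  row 4 [0100]: F1=0 F2=0 -> F1&~F2 -> 0
  row 5 [0101]: F1=0 F2=1 -> F1&~F2 -> 0
  row 6 [0110]: F1=1 F2=0 -> F1&~F2 -> 1
  row 7 [0111]: F1=1 F2=1 -> F1&~F2 -> 0
  row 8 [1000]: F1=1 F2=0 -> F1&~F2 -> 1
  row 9 [1001]: F1=1 F2=1 -> F1&~F2 -> 0
  row 10 [1010]: F1=0 F2=1 -> F1&~F2 -> 0
  row 11 [1011]: F1=0 F2=1 -> F1&~F2 -> 0
  row 12 [1100]: F1=1 F2=1 -> F1&~F2 -> 0
  row 13 [1101]: F1=1 F2=1 -> F1&~F2 -> 0
  row 14 [1110]: F1=0 F2=0 -> F1&~F2 -> 0
  row 15 [1111]: F1=0 F2=1 -> F1&~F2 -> 0
Full result column, 4 rows per line (u,v fixed per line; w,z runs 00..11 left to right):
  rows 0-3 [u,v=00]: 0000  = hex 0
  rows 4-7 [u,v=01]: 0010  = hex 2
  rows 8-11 [u,v=10]: 1000  = hex 8
  rows 12-15 [u,v=11]: 0000  = hex 0
Counterexample vector (row 0 .. row 15) = 0000001010000000
Output column grouped in 4s = 0000 0010 1000 0000 = 0x0280
Convert to decimal digit by digit (value = value*16 + digit):
  0 -> 0
  0*16 + 2 = 2
  2*16 + 8 = 40
  40*16 + 0 = 640
Decimal = 640

640


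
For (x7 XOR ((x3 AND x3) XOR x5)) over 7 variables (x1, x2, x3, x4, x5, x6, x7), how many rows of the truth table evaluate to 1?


Formula: (x7 XOR ((x3 AND x3) XOR x5)) over 7 vars (128 rows)
Evaluate each row (x1, x2, x3, x4, x5, x6, x7 as bits, MSB first):
  row 0 [0000000]: (0 XOR ((0 AND 0) XOR 0)) -> 0
  row 1 [0000001]: (1 XOR ((0 AND 0) XOR 0)) -> 1
  row 2 [0000010]: (0 XOR ((0 AND 0) XOR 0)) -> 0
  row 3 [0000011]: (1 XOR ((0 AND 0) XOR 0)) -> 1
  row 4 [0000100]: (0 XOR ((0 AND 0) XOR 1)) -> 1
  (every remaining row is evaluated the same way; all 128 results are listed next)
Full result column, 8 rows per line (x1,x2,x3,x4 fixed per line; x5,x6,x7 runs 000..111 left to right):
  rows 0-7 [x1,x2,x3,x4=0000]: 01011010  (ones: 4)
  rows 8-15 [x1,x2,x3,x4=0001]: 01011010  (ones: 4)
  rows 16-23 [x1,x2,x3,x4=0010]: 10100101  (ones: 4)
  rows 24-31 [x1,x2,x3,x4=0011]: 10100101  (ones: 4)
  rows 32-39 [x1,x2,x3,x4=0100]: 01011010  (ones: 4)
  rows 40-47 [x1,x2,x3,x4=0101]: 01011010  (ones: 4)
  rows 48-55 [x1,x2,x3,x4=0110]: 10100101  (ones: 4)
  rows 56-63 [x1,x2,x3,x4=0111]: 10100101  (ones: 4)
  rows 64-71 [x1,x2,x3,x4=1000]: 01011010  (ones: 4)
  rows 72-79 [x1,x2,x3,x4=1001]: 01011010  (ones: 4)
  rows 80-87 [x1,x2,x3,x4=1010]: 10100101  (ones: 4)
  rows 88-95 [x1,x2,x3,x4=1011]: 10100101  (ones: 4)
  rows 96-103 [x1,x2,x3,x4=1100]: 01011010  (ones: 4)
  rows 104-111 [x1,x2,x3,x4=1101]: 01011010  (ones: 4)
  rows 112-119 [x1,x2,x3,x4=1110]: 10100101  (ones: 4)
  rows 120-127 [x1,x2,x3,x4=1111]: 10100101  (ones: 4)
Count of 1-rows = 4+4+4+4+4+4+4+4+4+4+4+4+4+4+4+4 = 64

64


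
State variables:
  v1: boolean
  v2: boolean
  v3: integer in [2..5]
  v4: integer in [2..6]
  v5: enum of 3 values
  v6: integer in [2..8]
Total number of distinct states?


State space = product of domain sizes of all variables.
Domain sizes:
  v1 (boolean): 2
  v2 (boolean): 2
  v3 (integer in [2..5]): 4
  v4 (integer in [2..6]): 5
  v5 (enum of 3 values): 3
  v6 (integer in [2..8]): 7
Product = 2 * 2 * 4 * 5 * 3 * 7 = 1680

1680


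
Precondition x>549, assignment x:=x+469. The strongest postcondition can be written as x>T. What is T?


Formula: sp(P, x:=E) = exists old_x. (x = E[old_x/x]) AND P[old_x/x] (old_x is the value of x before the assignment; eliminate old_x by solving x = E[old_x/x] for old_x)
Step 1: Precondition P: x>549, i.e. old_x > 549
Step 2: Assignment gives x = old_x + 469, so old_x = x - 469
Step 3: Substitute into P: x - 469 > 549
Step 4: Simplify: x > 549+469 = 1018

1018


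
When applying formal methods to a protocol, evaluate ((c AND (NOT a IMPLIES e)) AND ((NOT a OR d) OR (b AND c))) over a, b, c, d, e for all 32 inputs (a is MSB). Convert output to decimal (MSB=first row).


Formula: ((c AND (NOT a IMPLIES e)) AND ((NOT a OR d) OR (b AND c))) over a, b, c, d, e (32 rows)
Evaluate each row (bits = a,b,c,d,e, MSB first):
  row 0 [00000]: ((0 AND (NOT 0 IMPLIES 0)) AND ((NOT 0 OR 0) OR (0 AND 0))) -> 0
  row 1 [00001]: ((0 AND (NOT 0 IMPLIES 1)) AND ((NOT 0 OR 0) OR (0 AND 0))) -> 0
  row 2 [00010]: ((0 AND (NOT 0 IMPLIES 0)) AND ((NOT 0 OR 1) OR (0 AND 0))) -> 0
  row 3 [00011]: ((0 AND (NOT 0 IMPLIES 1)) AND ((NOT 0 OR 1) OR (0 AND 0))) -> 0
  row 4 [00100]: ((1 AND (NOT 0 IMPLIES 0)) AND ((NOT 0 OR 0) OR (0 AND 1))) -> 0
  row 5 [00101]: ((1 AND (NOT 0 IMPLIES 1)) AND ((NOT 0 OR 0) OR (0 AND 1))) -> 1
  row 6 [00110]: ((1 AND (NOT 0 IMPLIES 0)) AND ((NOT 0 OR 1) OR (0 AND 1))) -> 0
  row 7 [00111]: ((1 AND (NOT 0 IMPLIES 1)) AND ((NOT 0 OR 1) OR (0 AND 1))) -> 1
  row 8 [01000]: ((0 AND (NOT 0 IMPLIES 0)) AND ((NOT 0 OR 0) OR (1 AND 0))) -> 0
  row 9 [01001]: ((0 AND (NOT 0 IMPLIES 1)) AND ((NOT 0 OR 0) OR (1 AND 0))) -> 0
  row 10 [01010]: ((0 AND (NOT 0 IMPLIES 0)) AND ((NOT 0 OR 1) OR (1 AND 0))) -> 0
  row 11 [01011]: ((0 AND (NOT 0 IMPLIES 1)) AND ((NOT 0 OR 1) OR (1 AND 0))) -> 0
  row 12 [01100]: ((1 AND (NOT 0 IMPLIES 0)) AND ((NOT 0 OR 0) OR (1 AND 1))) -> 0
  row 13 [01101]: ((1 AND (NOT 0 IMPLIES 1)) AND ((NOT 0 OR 0) OR (1 AND 1))) -> 1
  row 14 [01110]: ((1 AND (NOT 0 IMPLIES 0)) AND ((NOT 0 OR 1) OR (1 AND 1))) -> 0
  row 15 [01111]: ((1 AND (NOT 0 IMPLIES 1)) AND ((NOT 0 OR 1) OR (1 AND 1))) -> 1
  row 16 [10000]: ((0 AND (NOT 1 IMPLIES 0)) AND ((NOT 1 OR 0) OR (0 AND 0))) -> 0
  row 17 [10001]: ((0 AND (NOT 1 IMPLIES 1)) AND ((NOT 1 OR 0) OR (0 AND 0))) -> 0
  row 18 [10010]: ((0 AND (NOT 1 IMPLIES 0)) AND ((NOT 1 OR 1) OR (0 AND 0))) -> 0
  row 19 [10011]: ((0 AND (NOT 1 IMPLIES 1)) AND ((NOT 1 OR 1) OR (0 AND 0))) -> 0
  row 20 [10100]: ((1 AND (NOT 1 IMPLIES 0)) AND ((NOT 1 OR 0) OR (0 AND 1))) -> 0
  row 21 [10101]: ((1 AND (NOT 1 IMPLIES 1)) AND ((NOT 1 OR 0) OR (0 AND 1))) -> 0
  row 22 [10110]: ((1 AND (NOT 1 IMPLIES 0)) AND ((NOT 1 OR 1) OR (0 AND 1))) -> 1
  row 23 [10111]: ((1 AND (NOT 1 IMPLIES 1)) AND ((NOT 1 OR 1) OR (0 AND 1))) -> 1
  row 24 [11000]: ((0 AND (NOT 1 IMPLIES 0)) AND ((NOT 1 OR 0) OR (1 AND 0))) -> 0
  row 25 [11001]: ((0 AND (NOT 1 IMPLIES 1)) AND ((NOT 1 OR 0) OR (1 AND 0))) -> 0
  row 26 [11010]: ((0 AND (NOT 1 IMPLIES 0)) AND ((NOT 1 OR 1) OR (1 AND 0))) -> 0
  row 27 [11011]: ((0 AND (NOT 1 IMPLIES 1)) AND ((NOT 1 OR 1) OR (1 AND 0))) -> 0
  row 28 [11100]: ((1 AND (NOT 1 IMPLIES 0)) AND ((NOT 1 OR 0) OR (1 AND 1))) -> 1
  row 29 [11101]: ((1 AND (NOT 1 IMPLIES 1)) AND ((NOT 1 OR 0) OR (1 AND 1))) -> 1
  row 30 [11110]: ((1 AND (NOT 1 IMPLIES 0)) AND ((NOT 1 OR 1) OR (1 AND 1))) -> 1
  row 31 [11111]: ((1 AND (NOT 1 IMPLIES 1)) AND ((NOT 1 OR 1) OR (1 AND 1))) -> 1
Full result column, 4 rows per line (a,b,c fixed per line; d,e runs 00..11 left to right):
  rows 0-3 [a,b,c=000]: 0000  = hex 0
  rows 4-7 [a,b,c=001]: 0101  = hex 5
  rows 8-11 [a,b,c=010]: 0000  = hex 0
  rows 12-15 [a,b,c=011]: 0101  = hex 5
  rows 16-19 [a,b,c=100]: 0000  = hex 0
  rows 20-23 [a,b,c=101]: 0011  = hex 3
  rows 24-27 [a,b,c=110]: 0000  = hex 0
  rows 28-31 [a,b,c=111]: 1111  = hex F
Output column (row 0 .. row 31) = 00000101000001010000001100001111
Output column grouped in 4s = 0000 0101 0000 0101 0000 0011 0000 1111 = 0x0505030F
Convert to decimal digit by digit (value = value*16 + digit):
  0 -> 0
  0*16 + 5 = 5
  5*16 + 0 = 80
  80*16 + 5 = 1285
  1285*16 + 0 = 20560
  20560*16 + 3 = 328963
  328963*16 + 0 = 5263408
  5263408*16 + 15 (F) = 84214543
Decimal = 84214543

84214543


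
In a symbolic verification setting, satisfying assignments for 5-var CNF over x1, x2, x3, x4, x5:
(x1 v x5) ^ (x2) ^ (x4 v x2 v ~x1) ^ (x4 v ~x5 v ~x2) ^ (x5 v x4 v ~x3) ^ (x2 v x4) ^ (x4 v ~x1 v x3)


CNF with 7 clauses over 5 vars (32 assignments).
An assignment satisfies CNF iff every clause has >=1 true literal.
Check each row (bits = x1,x2,x3,x4,x5; clause T/F shown):
  row 0 [00000]: clauses=FFTTTFT -> 0
  row 1 [00001]: clauses=TFTTTFT -> 0
  row 2 [00010]: clauses=FFTTTTT -> 0
  row 3 [00011]: clauses=TFTTTTT -> 0
  row 4 [00100]: clauses=FFTTFFT -> 0
  row 5 [00101]: clauses=TFTTTFT -> 0
  row 6 [00110]: clauses=FFTTTTT -> 0
  row 7 [00111]: clauses=TFTTTTT -> 0
  row 8 [01000]: clauses=FTTTTTT -> 0
  row 9 [01001]: clauses=TTTFTTT -> 0
  row 10 [01010]: clauses=FTTTTTT -> 0
  row 11 [01011]: clauses=TTTTTTT -> 1
  row 12 [01100]: clauses=FTTTFTT -> 0
  row 13 [01101]: clauses=TTTFTTT -> 0
  row 14 [01110]: clauses=FTTTTTT -> 0
  row 15 [01111]: clauses=TTTTTTT -> 1
  row 16 [10000]: clauses=TFFTTFF -> 0
  row 17 [10001]: clauses=TFFTTFF -> 0
  row 18 [10010]: clauses=TFTTTTT -> 0
  row 19 [10011]: clauses=TFTTTTT -> 0
  row 20 [10100]: clauses=TFFTFFT -> 0
  row 21 [10101]: clauses=TFFTTFT -> 0
  row 22 [10110]: clauses=TFTTTTT -> 0
  row 23 [10111]: clauses=TFTTTTT -> 0
  row 24 [11000]: clauses=TTTTTTF -> 0
  row 25 [11001]: clauses=TTTFTTF -> 0
  row 26 [11010]: clauses=TTTTTTT -> 1
  row 27 [11011]: clauses=TTTTTTT -> 1
  row 28 [11100]: clauses=TTTTFTT -> 0
  row 29 [11101]: clauses=TTTFTTT -> 0
  row 30 [11110]: clauses=TTTTTTT -> 1
  row 31 [11111]: clauses=TTTTTTT -> 1
Full result column, 8 rows per line (x1,x2 fixed per line; x3,x4,x5 runs 000..111 left to right):
  rows 0-7 [x1,x2=00]: 00000000  (ones: 0)
  rows 8-15 [x1,x2=01]: 00010001  (ones: 2)
  rows 16-23 [x1,x2=10]: 00000000  (ones: 0)
  rows 24-31 [x1,x2=11]: 00110011  (ones: 4)
Satisfying assignments = 0+2+0+4 = 6

6


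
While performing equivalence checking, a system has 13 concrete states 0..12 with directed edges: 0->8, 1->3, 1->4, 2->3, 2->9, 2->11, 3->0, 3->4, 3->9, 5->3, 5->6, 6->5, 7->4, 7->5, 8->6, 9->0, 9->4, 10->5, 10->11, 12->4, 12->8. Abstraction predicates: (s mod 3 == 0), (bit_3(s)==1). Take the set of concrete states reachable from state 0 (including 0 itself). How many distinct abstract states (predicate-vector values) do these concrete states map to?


BFS from 0:
Concrete reachable: {0, 3, 4, 5, 6, 8, 9}
Abstract via predicates (s mod 3 == 0), (bit_3(s)==1):
  (0,0) <- {4, 5}
  (0,1) <- {8}
  (1,0) <- {0, 3, 6}
  (1,1) <- {9}
Distinct abstract states = 4

4


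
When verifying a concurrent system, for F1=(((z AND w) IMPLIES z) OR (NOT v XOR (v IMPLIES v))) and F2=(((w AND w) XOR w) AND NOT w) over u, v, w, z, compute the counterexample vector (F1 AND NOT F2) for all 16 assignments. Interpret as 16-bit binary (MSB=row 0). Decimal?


F1 = (((z AND w) IMPLIES z) OR (NOT v XOR (v IMPLIES v)))
F2 = (((w AND w) XOR w) AND NOT w)
Counterexample to F1=>F2 is where F1=1 and F2=0.
Evaluate each row (bits = u,v,w,z, MSB first):
  row 0 [0000]: F1=1 F2=0 -> F1&~F2 -> 1
  row 1 [0001]: F1=1 F2=0 -> F1&~F2 -> 1
  row 2 [0010]: F1=1 F2=0 -> F1&~F2 -> 1
  row 3 [0011]: F1=1 F2=0 -> F1&~F2 -> 1
  row 4 [0100]: F1=1 F2=0 -> F1&~F2 -> 1
  row 5 [0101]: F1=1 F2=0 -> F1&~F2 -> 1
  row 6 [0110]: F1=1 F2=0 -> F1&~F2 -> 1
  row 7 [0111]: F1=1 F2=0 -> F1&~F2 -> 1
  row 8 [1000]: F1=1 F2=0 -> F1&~F2 -> 1
  row 9 [1001]: F1=1 F2=0 -> F1&~F2 -> 1
  row 10 [1010]: F1=1 F2=0 -> F1&~F2 -> 1
  row 11 [1011]: F1=1 F2=0 -> F1&~F2 -> 1
  row 12 [1100]: F1=1 F2=0 -> F1&~F2 -> 1
  row 13 [1101]: F1=1 F2=0 -> F1&~F2 -> 1
  row 14 [1110]: F1=1 F2=0 -> F1&~F2 -> 1
  row 15 [1111]: F1=1 F2=0 -> F1&~F2 -> 1
Full result column, 4 rows per line (u,v fixed per line; w,z runs 00..11 left to right):
  rows 0-3 [u,v=00]: 1111  = hex F
  rows 4-7 [u,v=01]: 1111  = hex F
  rows 8-11 [u,v=10]: 1111  = hex F
  rows 12-15 [u,v=11]: 1111  = hex F
Counterexample vector (row 0 .. row 15) = 1111111111111111
Output column grouped in 4s = 1111 1111 1111 1111 = 0xFFFF
Convert to decimal digit by digit (value = value*16 + digit):
  F -> 15
  15*16 + 15 (F) = 255
  255*16 + 15 (F) = 4095
  4095*16 + 15 (F) = 65535
Decimal = 65535

65535
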